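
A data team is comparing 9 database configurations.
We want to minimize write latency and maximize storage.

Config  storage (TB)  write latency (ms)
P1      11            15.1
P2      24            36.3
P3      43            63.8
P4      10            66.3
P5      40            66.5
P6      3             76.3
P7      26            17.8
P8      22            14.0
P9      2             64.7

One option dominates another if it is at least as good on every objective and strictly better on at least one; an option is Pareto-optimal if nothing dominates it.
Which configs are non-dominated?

P3, P7, P8

P1: dominated by P8 (storage 22≥11, write latency 14.0≤15.1).
P2: dominated by P7 (storage 26≥24, write latency 17.8≤36.3).
P3: not dominated (best storage).
P4: dominated by P1 (storage 11≥10, write latency 15.1≤66.3).
P5: dominated by P3 (storage 43≥40, write latency 63.8≤66.5).
P6: dominated by P1 (storage 11≥3, write latency 15.1≤76.3).
P7: not dominated.
P8: not dominated (best write latency).
P9: dominated by P1 (storage 11≥2, write latency 15.1≤64.7).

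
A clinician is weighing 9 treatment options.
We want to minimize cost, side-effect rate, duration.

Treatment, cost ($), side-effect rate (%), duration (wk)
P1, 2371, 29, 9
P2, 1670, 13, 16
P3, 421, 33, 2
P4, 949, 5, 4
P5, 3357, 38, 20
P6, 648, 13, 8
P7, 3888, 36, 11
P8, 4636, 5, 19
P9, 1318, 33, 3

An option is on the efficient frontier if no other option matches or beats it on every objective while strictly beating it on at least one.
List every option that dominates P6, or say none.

P1: worse on cost (2371 vs 648).
P2: worse on cost (1670 vs 648).
P3: worse on side-effect rate (33 vs 13).
P4: worse on cost (949 vs 648).
P5: worse on cost (3357 vs 648).
P7: worse on cost (3888 vs 648).
P8: worse on cost (4636 vs 648).
P9: worse on cost (1318 vs 648).
No option dominates P6.

none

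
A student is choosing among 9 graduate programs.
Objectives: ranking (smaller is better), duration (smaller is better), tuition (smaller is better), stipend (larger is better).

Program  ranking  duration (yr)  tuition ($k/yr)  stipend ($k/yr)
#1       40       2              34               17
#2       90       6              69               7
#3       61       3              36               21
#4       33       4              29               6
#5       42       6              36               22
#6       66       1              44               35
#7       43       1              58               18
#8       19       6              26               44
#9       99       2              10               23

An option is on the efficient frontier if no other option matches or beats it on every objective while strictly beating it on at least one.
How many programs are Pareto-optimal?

7

#1: not dominated.
#2: dominated by #1 (ranking 40≤90, duration 2≤6, tuition 34≤69, stipend 17≥7).
#3: not dominated.
#4: not dominated.
#5: dominated by #8 (ranking 19≤42, duration 6≤6, tuition 26≤36, stipend 44≥22).
#6: not dominated.
#7: not dominated.
#8: not dominated (best ranking).
#9: not dominated (best tuition).
Pareto-optimal: #1, #3, #4, #6, #7, #8, #9 → 7.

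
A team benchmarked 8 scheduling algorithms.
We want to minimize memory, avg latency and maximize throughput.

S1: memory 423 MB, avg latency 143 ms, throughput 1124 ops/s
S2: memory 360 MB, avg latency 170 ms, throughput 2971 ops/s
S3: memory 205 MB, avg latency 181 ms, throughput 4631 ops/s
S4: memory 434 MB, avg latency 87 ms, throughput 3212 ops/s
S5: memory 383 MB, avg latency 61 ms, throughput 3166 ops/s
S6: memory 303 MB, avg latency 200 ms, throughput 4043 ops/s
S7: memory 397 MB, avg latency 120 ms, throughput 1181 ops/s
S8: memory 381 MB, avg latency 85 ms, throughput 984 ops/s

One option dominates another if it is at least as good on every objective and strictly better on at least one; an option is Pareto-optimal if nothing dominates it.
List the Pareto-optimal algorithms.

S1: dominated by S5 (memory 383≤423, avg latency 61≤143, throughput 3166≥1124).
S2: not dominated.
S3: not dominated (best memory).
S4: not dominated.
S5: not dominated (best avg latency).
S6: dominated by S3 (memory 205≤303, avg latency 181≤200, throughput 4631≥4043).
S7: dominated by S5 (memory 383≤397, avg latency 61≤120, throughput 3166≥1181).
S8: not dominated.

S2, S3, S4, S5, S8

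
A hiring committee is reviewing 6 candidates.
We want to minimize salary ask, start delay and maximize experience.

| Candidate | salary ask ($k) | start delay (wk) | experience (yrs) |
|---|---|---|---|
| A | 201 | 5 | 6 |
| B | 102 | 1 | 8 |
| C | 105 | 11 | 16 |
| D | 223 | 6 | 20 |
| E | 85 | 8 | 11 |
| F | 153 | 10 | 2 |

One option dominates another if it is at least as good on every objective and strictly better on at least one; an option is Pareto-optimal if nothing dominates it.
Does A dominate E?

No

A vs E: A is worse on salary ask (201 vs 85), so it does not dominate E.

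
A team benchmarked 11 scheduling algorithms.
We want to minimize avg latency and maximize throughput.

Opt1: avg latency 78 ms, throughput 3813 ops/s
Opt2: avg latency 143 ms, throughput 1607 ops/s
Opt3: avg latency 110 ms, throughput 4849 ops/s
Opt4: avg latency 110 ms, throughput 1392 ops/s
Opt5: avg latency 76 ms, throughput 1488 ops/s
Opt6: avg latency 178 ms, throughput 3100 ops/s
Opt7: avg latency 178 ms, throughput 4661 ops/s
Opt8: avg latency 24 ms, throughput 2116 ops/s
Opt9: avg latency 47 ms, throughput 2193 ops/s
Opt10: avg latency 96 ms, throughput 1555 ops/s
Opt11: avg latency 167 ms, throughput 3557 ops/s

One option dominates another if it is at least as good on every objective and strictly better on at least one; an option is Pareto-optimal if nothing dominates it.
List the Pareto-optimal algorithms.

Opt1: not dominated.
Opt2: dominated by Opt1 (avg latency 78≤143, throughput 3813≥1607).
Opt3: not dominated (best throughput).
Opt4: dominated by Opt1 (avg latency 78≤110, throughput 3813≥1392).
Opt5: dominated by Opt8 (avg latency 24≤76, throughput 2116≥1488).
Opt6: dominated by Opt1 (avg latency 78≤178, throughput 3813≥3100).
Opt7: dominated by Opt3 (avg latency 110≤178, throughput 4849≥4661).
Opt8: not dominated (best avg latency).
Opt9: not dominated.
Opt10: dominated by Opt1 (avg latency 78≤96, throughput 3813≥1555).
Opt11: dominated by Opt1 (avg latency 78≤167, throughput 3813≥3557).

Opt1, Opt3, Opt8, Opt9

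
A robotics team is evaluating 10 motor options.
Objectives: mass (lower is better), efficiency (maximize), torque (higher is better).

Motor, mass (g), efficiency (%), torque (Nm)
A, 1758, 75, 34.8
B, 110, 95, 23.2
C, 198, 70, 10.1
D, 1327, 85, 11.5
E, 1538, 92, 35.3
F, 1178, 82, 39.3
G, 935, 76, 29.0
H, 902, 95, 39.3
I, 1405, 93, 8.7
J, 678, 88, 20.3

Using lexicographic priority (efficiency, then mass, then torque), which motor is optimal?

First maximize efficiency: best is 95, kept {B, H}.
Then minimize mass: best is 110, kept {B}.

B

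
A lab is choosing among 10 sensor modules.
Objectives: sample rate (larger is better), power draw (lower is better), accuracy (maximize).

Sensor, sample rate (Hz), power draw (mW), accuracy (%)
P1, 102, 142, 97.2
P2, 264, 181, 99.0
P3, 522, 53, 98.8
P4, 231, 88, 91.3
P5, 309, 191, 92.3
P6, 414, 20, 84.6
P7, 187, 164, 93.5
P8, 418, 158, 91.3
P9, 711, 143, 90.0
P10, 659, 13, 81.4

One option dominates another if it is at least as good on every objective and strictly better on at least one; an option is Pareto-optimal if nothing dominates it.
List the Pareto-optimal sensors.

P1: dominated by P3 (sample rate 522≥102, power draw 53≤142, accuracy 98.8≥97.2).
P2: not dominated (best accuracy).
P3: not dominated.
P4: dominated by P3 (sample rate 522≥231, power draw 53≤88, accuracy 98.8≥91.3).
P5: dominated by P3 (sample rate 522≥309, power draw 53≤191, accuracy 98.8≥92.3).
P6: not dominated.
P7: dominated by P3 (sample rate 522≥187, power draw 53≤164, accuracy 98.8≥93.5).
P8: dominated by P3 (sample rate 522≥418, power draw 53≤158, accuracy 98.8≥91.3).
P9: not dominated (best sample rate).
P10: not dominated (best power draw).

P2, P3, P6, P9, P10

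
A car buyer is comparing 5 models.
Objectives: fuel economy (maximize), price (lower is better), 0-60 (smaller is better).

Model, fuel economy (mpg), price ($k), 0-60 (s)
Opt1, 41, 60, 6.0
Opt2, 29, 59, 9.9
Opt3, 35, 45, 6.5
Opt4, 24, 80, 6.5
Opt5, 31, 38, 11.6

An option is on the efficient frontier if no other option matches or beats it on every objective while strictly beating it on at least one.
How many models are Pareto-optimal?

3

Opt1: not dominated (best fuel economy).
Opt2: dominated by Opt3 (fuel economy 35≥29, price 45≤59, 0-60 6.5≤9.9).
Opt3: not dominated.
Opt4: dominated by Opt1 (fuel economy 41≥24, price 60≤80, 0-60 6.0≤6.5).
Opt5: not dominated (best price).
Pareto-optimal: Opt1, Opt3, Opt5 → 3.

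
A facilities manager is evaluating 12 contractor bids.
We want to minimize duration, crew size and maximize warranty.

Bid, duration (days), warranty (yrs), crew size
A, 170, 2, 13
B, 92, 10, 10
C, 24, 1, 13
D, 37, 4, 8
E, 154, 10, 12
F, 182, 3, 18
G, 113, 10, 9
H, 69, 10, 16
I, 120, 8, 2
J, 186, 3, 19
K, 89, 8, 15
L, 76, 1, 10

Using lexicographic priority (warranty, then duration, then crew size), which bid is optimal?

First maximize warranty: best is 10, kept {B, E, G, H}.
Then minimize duration: best is 69, kept {H}.

H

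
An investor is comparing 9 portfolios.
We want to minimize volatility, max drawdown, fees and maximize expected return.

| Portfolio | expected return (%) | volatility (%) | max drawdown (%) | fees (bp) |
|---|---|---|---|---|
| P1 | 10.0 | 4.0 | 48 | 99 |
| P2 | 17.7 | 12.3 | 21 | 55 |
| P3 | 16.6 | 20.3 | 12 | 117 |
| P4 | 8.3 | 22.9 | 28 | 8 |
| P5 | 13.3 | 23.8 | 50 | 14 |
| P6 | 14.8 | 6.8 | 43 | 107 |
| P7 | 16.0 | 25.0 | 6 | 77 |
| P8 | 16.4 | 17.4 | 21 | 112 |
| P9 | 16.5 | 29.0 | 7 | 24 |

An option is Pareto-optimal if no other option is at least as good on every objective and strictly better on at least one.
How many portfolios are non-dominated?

P1: not dominated (best volatility).
P2: not dominated (best expected return).
P3: not dominated.
P4: not dominated (best fees).
P5: not dominated.
P6: not dominated.
P7: not dominated (best max drawdown).
P8: dominated by P2 (expected return 17.7≥16.4, volatility 12.3≤17.4, max drawdown 21≤21, fees 55≤112).
P9: not dominated.
Pareto-optimal: P1, P2, P3, P4, P5, P6, P7, P9 → 8.

8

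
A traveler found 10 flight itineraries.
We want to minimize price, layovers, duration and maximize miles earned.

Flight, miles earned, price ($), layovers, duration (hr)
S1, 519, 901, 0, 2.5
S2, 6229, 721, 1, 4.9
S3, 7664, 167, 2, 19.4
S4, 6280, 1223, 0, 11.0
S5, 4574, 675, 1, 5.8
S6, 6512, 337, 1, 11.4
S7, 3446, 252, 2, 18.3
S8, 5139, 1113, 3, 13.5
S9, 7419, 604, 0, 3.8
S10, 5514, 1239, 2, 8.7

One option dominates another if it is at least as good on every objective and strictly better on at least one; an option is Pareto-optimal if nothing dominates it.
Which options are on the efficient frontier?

S1, S3, S6, S7, S9

S1: not dominated (best duration).
S2: dominated by S9 (miles earned 7419≥6229, price 604≤721, layovers 0≤1, duration 3.8≤4.9).
S3: not dominated (best miles earned).
S4: dominated by S9 (miles earned 7419≥6280, price 604≤1223, layovers 0≤0, duration 3.8≤11.0).
S5: dominated by S9 (miles earned 7419≥4574, price 604≤675, layovers 0≤1, duration 3.8≤5.8).
S6: not dominated.
S7: not dominated.
S8: dominated by S2 (miles earned 6229≥5139, price 721≤1113, layovers 1≤3, duration 4.9≤13.5).
S9: not dominated.
S10: dominated by S2 (miles earned 6229≥5514, price 721≤1239, layovers 1≤2, duration 4.9≤8.7).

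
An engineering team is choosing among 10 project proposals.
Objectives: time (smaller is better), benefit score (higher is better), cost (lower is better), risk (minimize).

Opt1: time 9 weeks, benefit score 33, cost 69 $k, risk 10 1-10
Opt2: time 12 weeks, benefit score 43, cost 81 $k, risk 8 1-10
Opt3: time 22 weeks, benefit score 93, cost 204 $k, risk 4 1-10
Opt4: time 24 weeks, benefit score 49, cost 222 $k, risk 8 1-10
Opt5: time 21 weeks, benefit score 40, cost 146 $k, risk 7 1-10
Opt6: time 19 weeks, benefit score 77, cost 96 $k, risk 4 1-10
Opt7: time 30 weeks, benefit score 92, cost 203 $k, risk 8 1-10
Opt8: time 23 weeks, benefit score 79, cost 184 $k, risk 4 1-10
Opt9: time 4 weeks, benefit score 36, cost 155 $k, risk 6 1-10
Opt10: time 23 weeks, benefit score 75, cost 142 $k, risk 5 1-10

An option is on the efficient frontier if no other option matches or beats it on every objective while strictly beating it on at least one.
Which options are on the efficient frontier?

Opt1, Opt2, Opt3, Opt6, Opt7, Opt8, Opt9

Opt1: not dominated (best cost).
Opt2: not dominated.
Opt3: not dominated (best benefit score).
Opt4: dominated by Opt3 (time 22≤24, benefit score 93≥49, cost 204≤222, risk 4≤8).
Opt5: dominated by Opt6 (time 19≤21, benefit score 77≥40, cost 96≤146, risk 4≤7).
Opt6: not dominated.
Opt7: not dominated.
Opt8: not dominated.
Opt9: not dominated (best time).
Opt10: dominated by Opt6 (time 19≤23, benefit score 77≥75, cost 96≤142, risk 4≤5).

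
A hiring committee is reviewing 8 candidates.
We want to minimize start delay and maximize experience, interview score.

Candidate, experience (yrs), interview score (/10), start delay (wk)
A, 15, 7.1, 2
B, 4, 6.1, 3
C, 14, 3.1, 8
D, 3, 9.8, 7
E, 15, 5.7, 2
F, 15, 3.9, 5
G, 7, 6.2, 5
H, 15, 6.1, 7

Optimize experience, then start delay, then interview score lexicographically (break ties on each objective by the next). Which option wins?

First maximize experience: best is 15, kept {A, E, F, H}.
Then minimize start delay: best is 2, kept {A, E}.
Then maximize interview score: best is 7.1, kept {A}.

A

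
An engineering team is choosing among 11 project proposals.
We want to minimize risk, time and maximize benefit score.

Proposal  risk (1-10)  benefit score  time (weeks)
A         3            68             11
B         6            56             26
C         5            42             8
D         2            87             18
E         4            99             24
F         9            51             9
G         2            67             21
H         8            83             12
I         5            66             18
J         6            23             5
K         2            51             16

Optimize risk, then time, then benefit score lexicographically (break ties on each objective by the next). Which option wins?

First minimize risk: best is 2, kept {D, G, K}.
Then minimize time: best is 16, kept {K}.

K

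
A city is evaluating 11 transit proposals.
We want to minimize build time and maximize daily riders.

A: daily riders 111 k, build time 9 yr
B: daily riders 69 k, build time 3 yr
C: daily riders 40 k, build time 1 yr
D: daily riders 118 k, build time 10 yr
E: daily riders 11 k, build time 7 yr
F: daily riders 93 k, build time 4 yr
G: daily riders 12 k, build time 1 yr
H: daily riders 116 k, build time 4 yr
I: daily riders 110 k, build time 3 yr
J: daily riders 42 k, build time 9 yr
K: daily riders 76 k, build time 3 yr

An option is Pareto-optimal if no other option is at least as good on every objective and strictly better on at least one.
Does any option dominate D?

A: worse on daily riders (111 vs 118).
B: worse on daily riders (69 vs 118).
C: worse on daily riders (40 vs 118).
E: worse on daily riders (11 vs 118).
F: worse on daily riders (93 vs 118).
G: worse on daily riders (12 vs 118).
H: worse on daily riders (116 vs 118).
I: worse on daily riders (110 vs 118).
J: worse on daily riders (42 vs 118).
K: worse on daily riders (76 vs 118).
No option is at least as good as D on every objective and strictly better on one.

No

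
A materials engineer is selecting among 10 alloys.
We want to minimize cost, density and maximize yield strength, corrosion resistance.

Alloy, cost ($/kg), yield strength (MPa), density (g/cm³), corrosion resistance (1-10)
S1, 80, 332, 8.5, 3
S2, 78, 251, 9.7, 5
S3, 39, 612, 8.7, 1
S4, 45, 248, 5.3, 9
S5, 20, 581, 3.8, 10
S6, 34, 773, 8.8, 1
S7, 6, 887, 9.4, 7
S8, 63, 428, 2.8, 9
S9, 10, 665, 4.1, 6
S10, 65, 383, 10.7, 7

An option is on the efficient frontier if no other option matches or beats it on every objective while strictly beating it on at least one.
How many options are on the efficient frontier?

S1: dominated by S5 (cost 20≤80, yield strength 581≥332, density 3.8≤8.5, corrosion resistance 10≥3).
S2: dominated by S5 (cost 20≤78, yield strength 581≥251, density 3.8≤9.7, corrosion resistance 10≥5).
S3: dominated by S9 (cost 10≤39, yield strength 665≥612, density 4.1≤8.7, corrosion resistance 6≥1).
S4: dominated by S5 (cost 20≤45, yield strength 581≥248, density 3.8≤5.3, corrosion resistance 10≥9).
S5: not dominated (best corrosion resistance).
S6: not dominated.
S7: not dominated (best cost).
S8: not dominated (best density).
S9: not dominated.
S10: dominated by S5 (cost 20≤65, yield strength 581≥383, density 3.8≤10.7, corrosion resistance 10≥7).
Pareto-optimal: S5, S6, S7, S8, S9 → 5.

5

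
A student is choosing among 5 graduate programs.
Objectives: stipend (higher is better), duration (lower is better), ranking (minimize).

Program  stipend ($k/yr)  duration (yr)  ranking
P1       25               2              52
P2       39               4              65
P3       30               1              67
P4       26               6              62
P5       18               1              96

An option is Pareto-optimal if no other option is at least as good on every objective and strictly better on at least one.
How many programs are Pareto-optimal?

4

P1: not dominated (best ranking).
P2: not dominated (best stipend).
P3: not dominated.
P4: not dominated.
P5: dominated by P3 (stipend 30≥18, duration 1≤1, ranking 67≤96).
Pareto-optimal: P1, P2, P3, P4 → 4.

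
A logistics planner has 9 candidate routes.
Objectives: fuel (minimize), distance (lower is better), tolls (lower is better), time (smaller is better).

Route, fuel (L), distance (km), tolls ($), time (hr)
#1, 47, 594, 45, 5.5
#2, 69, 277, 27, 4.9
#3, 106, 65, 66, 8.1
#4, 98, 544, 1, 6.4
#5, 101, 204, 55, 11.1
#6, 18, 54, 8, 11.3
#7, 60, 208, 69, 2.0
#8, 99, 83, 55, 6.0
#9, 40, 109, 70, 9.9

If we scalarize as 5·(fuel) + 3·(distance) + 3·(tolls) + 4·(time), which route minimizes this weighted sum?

#1: 5·47 + 3·594 + 3·45 + 4·5.5 = 2174.0
#2: 5·69 + 3·277 + 3·27 + 4·4.9 = 1276.6
#3: 5·106 + 3·65 + 3·66 + 4·8.1 = 955.4
#4: 5·98 + 3·544 + 3·1 + 4·6.4 = 2150.6
#5: 5·101 + 3·204 + 3·55 + 4·11.1 = 1326.4
#6: 5·18 + 3·54 + 3·8 + 4·11.3 = 321.2
#7: 5·60 + 3·208 + 3·69 + 4·2.0 = 1139.0
#8: 5·99 + 3·83 + 3·55 + 4·6.0 = 933.0
#9: 5·40 + 3·109 + 3·70 + 4·9.9 = 776.6
Lowest: #6 at 321.2.

#6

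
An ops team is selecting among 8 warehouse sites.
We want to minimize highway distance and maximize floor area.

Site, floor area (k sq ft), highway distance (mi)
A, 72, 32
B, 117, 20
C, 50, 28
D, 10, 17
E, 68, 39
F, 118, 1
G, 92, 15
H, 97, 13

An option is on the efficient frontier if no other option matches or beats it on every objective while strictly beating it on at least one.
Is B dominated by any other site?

Yes

F vs B: floor area 118≥117, highway distance 1≤20 — F is at least as good on every objective and strictly better on at least one, so F dominates B.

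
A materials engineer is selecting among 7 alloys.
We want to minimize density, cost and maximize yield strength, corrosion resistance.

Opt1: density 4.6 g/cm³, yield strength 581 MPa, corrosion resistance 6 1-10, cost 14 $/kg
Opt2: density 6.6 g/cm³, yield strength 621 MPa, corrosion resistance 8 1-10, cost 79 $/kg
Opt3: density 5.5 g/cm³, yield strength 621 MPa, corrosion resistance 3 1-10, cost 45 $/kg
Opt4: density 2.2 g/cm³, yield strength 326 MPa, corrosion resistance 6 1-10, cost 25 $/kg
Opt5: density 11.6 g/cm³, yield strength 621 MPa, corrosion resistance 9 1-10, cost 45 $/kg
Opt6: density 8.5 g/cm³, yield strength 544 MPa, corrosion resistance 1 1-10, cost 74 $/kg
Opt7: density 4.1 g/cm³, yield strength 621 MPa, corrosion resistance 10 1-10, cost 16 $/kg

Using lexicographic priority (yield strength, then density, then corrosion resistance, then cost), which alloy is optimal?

First maximize yield strength: best is 621, kept {Opt2, Opt3, Opt5, Opt7}.
Then minimize density: best is 4.1, kept {Opt7}.

Opt7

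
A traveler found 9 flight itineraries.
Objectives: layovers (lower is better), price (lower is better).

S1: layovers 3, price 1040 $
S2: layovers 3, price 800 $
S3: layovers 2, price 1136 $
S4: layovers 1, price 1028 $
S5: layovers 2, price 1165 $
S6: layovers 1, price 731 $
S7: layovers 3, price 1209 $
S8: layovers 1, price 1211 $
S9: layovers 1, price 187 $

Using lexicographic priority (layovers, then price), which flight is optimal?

S9

First minimize layovers: best is 1, kept {S4, S6, S8, S9}.
Then minimize price: best is 187, kept {S9}.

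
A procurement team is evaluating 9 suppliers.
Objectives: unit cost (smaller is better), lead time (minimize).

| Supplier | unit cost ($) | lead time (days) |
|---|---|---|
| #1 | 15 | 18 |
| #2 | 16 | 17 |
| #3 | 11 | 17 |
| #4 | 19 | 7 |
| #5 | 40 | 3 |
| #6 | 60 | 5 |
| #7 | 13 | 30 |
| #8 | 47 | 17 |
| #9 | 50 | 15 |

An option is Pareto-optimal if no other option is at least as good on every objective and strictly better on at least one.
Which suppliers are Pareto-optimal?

#1: dominated by #3 (unit cost 11≤15, lead time 17≤18).
#2: dominated by #3 (unit cost 11≤16, lead time 17≤17).
#3: not dominated (best unit cost).
#4: not dominated.
#5: not dominated (best lead time).
#6: dominated by #5 (unit cost 40≤60, lead time 3≤5).
#7: dominated by #3 (unit cost 11≤13, lead time 17≤30).
#8: dominated by #2 (unit cost 16≤47, lead time 17≤17).
#9: dominated by #4 (unit cost 19≤50, lead time 7≤15).

#3, #4, #5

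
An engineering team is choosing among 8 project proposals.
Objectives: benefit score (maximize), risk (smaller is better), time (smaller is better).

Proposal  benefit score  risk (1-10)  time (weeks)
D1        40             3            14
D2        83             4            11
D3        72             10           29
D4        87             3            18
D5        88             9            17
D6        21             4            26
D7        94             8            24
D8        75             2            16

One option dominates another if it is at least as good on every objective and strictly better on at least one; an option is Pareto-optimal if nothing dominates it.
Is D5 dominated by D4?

D4 vs D5: D4 is worse on benefit score (87 vs 88), so it does not dominate D5.

No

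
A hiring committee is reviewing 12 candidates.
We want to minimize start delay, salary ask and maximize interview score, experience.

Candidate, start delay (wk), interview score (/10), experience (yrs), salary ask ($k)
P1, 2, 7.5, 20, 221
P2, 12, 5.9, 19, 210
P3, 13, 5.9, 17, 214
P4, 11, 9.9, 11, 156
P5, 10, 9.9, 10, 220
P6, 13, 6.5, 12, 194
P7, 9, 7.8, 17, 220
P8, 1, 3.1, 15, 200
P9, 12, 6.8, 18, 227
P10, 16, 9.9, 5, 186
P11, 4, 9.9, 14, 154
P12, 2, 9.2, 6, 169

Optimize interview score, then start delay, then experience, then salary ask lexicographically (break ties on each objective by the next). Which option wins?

P11

First maximize interview score: best is 9.9, kept {P4, P5, P10, P11}.
Then minimize start delay: best is 4, kept {P11}.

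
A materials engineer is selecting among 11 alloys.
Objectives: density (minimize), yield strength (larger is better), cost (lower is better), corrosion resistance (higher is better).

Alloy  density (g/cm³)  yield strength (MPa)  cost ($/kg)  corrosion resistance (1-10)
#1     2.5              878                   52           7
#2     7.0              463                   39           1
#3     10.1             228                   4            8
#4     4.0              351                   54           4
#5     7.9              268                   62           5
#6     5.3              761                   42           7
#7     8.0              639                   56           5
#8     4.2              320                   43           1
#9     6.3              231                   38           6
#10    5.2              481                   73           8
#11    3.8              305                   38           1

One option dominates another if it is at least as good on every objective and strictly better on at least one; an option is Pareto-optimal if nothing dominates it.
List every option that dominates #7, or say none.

#1: density 2.5≤8.0, yield strength 878≥639, cost 52≤56, corrosion resistance 7≥5 — dominates #7.
#6: density 5.3≤8.0, yield strength 761≥639, cost 42≤56, corrosion resistance 7≥5 — dominates #7.
Others (#2, #3, #4, #5, #8, #9, #10, #11) are each worse than #7 on at least one objective.

#1, #6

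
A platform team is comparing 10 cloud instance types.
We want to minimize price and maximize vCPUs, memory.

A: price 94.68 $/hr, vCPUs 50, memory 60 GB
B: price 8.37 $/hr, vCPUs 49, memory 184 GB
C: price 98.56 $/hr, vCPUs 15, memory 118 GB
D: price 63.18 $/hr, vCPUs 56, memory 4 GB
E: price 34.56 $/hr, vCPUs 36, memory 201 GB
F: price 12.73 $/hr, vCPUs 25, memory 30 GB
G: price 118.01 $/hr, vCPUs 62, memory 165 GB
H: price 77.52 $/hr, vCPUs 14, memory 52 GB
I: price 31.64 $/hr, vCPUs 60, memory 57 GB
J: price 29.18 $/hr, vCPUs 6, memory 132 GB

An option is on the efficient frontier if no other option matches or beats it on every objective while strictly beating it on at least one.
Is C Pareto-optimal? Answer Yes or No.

No

B vs C: price 8.37≤98.56, vCPUs 49≥15, memory 184≥118 — B is at least as good on every objective and strictly better on at least one, so B dominates C.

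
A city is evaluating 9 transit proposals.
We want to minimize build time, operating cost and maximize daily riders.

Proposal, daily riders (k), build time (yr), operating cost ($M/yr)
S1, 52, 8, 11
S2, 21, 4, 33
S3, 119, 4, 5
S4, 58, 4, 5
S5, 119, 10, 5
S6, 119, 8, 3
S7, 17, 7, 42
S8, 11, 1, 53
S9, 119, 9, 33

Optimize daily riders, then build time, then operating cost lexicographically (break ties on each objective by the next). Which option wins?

S3

First maximize daily riders: best is 119, kept {S3, S5, S6, S9}.
Then minimize build time: best is 4, kept {S3}.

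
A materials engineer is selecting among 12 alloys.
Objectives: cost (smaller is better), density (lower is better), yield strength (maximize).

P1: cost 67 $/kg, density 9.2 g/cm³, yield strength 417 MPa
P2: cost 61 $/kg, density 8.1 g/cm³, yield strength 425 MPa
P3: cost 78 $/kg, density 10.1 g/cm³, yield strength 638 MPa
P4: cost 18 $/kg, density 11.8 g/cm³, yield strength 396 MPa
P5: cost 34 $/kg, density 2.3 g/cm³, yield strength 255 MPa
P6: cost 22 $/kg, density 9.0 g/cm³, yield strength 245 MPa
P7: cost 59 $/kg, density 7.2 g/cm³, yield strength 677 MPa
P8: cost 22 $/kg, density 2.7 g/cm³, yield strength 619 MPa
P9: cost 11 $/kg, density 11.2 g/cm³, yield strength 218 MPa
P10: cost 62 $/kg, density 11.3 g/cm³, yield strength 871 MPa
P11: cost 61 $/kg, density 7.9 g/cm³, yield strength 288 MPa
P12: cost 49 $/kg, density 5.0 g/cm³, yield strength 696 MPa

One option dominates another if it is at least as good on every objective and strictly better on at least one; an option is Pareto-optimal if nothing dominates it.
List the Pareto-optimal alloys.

P4, P5, P8, P9, P10, P12

P1: dominated by P2 (cost 61≤67, density 8.1≤9.2, yield strength 425≥417).
P2: dominated by P7 (cost 59≤61, density 7.2≤8.1, yield strength 677≥425).
P3: dominated by P7 (cost 59≤78, density 7.2≤10.1, yield strength 677≥638).
P4: not dominated.
P5: not dominated (best density).
P6: dominated by P8 (cost 22≤22, density 2.7≤9.0, yield strength 619≥245).
P7: dominated by P12 (cost 49≤59, density 5.0≤7.2, yield strength 696≥677).
P8: not dominated.
P9: not dominated (best cost).
P10: not dominated (best yield strength).
P11: dominated by P7 (cost 59≤61, density 7.2≤7.9, yield strength 677≥288).
P12: not dominated.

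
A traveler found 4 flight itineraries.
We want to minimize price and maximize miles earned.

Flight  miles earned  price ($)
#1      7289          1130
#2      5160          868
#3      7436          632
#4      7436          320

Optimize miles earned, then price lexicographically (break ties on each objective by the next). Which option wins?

#4

First maximize miles earned: best is 7436, kept {#3, #4}.
Then minimize price: best is 320, kept {#4}.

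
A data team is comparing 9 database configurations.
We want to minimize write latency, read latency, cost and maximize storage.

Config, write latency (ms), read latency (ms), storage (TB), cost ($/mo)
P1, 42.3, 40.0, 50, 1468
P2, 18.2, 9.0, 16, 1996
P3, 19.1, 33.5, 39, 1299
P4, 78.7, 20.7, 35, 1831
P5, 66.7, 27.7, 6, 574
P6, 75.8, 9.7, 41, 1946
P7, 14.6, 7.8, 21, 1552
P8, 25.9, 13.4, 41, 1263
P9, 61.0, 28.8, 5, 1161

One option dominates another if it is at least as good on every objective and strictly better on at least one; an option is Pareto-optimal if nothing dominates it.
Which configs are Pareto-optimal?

P1, P3, P5, P6, P7, P8, P9

P1: not dominated (best storage).
P2: dominated by P7 (write latency 14.6≤18.2, read latency 7.8≤9.0, storage 21≥16, cost 1552≤1996).
P3: not dominated.
P4: dominated by P8 (write latency 25.9≤78.7, read latency 13.4≤20.7, storage 41≥35, cost 1263≤1831).
P5: not dominated (best cost).
P6: not dominated.
P7: not dominated (best write latency).
P8: not dominated.
P9: not dominated.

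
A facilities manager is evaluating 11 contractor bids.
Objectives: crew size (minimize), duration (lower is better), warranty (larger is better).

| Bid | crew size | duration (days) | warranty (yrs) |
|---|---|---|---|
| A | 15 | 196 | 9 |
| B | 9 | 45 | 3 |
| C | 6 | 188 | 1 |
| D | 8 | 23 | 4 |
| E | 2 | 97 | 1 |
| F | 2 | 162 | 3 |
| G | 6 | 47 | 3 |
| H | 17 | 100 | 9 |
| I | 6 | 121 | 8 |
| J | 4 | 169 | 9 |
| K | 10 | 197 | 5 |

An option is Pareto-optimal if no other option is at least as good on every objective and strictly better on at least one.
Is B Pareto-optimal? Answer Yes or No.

No

D vs B: crew size 8≤9, duration 23≤45, warranty 4≥3 — D is at least as good on every objective and strictly better on at least one, so D dominates B.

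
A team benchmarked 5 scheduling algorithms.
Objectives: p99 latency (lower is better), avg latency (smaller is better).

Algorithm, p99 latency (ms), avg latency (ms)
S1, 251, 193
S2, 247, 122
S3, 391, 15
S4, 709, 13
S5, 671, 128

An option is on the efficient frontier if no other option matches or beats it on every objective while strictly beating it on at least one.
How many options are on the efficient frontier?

3

S1: dominated by S2 (p99 latency 247≤251, avg latency 122≤193).
S2: not dominated (best p99 latency).
S3: not dominated.
S4: not dominated (best avg latency).
S5: dominated by S2 (p99 latency 247≤671, avg latency 122≤128).
Pareto-optimal: S2, S3, S4 → 3.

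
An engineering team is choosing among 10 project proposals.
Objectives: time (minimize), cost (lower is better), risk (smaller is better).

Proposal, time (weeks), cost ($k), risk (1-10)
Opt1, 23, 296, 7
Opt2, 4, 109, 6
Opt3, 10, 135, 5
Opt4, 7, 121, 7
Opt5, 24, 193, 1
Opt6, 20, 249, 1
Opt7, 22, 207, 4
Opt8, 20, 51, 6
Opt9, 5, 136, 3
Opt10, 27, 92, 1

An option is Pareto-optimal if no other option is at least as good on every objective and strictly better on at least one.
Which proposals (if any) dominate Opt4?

Opt2: time 4≤7, cost 109≤121, risk 6≤7 — dominates Opt4.
Others (Opt1, Opt3, Opt5, Opt6, Opt7, Opt8, Opt9, Opt10) are each worse than Opt4 on at least one objective.

Opt2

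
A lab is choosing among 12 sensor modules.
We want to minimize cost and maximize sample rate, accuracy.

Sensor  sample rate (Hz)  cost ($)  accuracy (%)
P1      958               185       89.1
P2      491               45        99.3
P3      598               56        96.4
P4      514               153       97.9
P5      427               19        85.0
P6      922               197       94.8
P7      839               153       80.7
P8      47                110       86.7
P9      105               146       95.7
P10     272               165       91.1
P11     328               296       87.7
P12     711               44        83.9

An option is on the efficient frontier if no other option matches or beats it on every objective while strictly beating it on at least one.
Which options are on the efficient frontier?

P1: not dominated (best sample rate).
P2: not dominated (best accuracy).
P3: not dominated.
P4: not dominated.
P5: not dominated (best cost).
P6: not dominated.
P7: not dominated.
P8: dominated by P2 (sample rate 491≥47, cost 45≤110, accuracy 99.3≥86.7).
P9: dominated by P2 (sample rate 491≥105, cost 45≤146, accuracy 99.3≥95.7).
P10: dominated by P2 (sample rate 491≥272, cost 45≤165, accuracy 99.3≥91.1).
P11: dominated by P1 (sample rate 958≥328, cost 185≤296, accuracy 89.1≥87.7).
P12: not dominated.

P1, P2, P3, P4, P5, P6, P7, P12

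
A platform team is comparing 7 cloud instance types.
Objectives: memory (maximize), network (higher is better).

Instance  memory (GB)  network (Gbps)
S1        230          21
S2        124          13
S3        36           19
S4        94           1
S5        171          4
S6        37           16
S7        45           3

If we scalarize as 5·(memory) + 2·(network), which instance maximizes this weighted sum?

S1: 5·230 + 2·21 = 1192
S2: 5·124 + 2·13 = 646
S3: 5·36 + 2·19 = 218
S4: 5·94 + 2·1 = 472
S5: 5·171 + 2·4 = 863
S6: 5·37 + 2·16 = 217
S7: 5·45 + 2·3 = 231
Highest: S1 at 1192.

S1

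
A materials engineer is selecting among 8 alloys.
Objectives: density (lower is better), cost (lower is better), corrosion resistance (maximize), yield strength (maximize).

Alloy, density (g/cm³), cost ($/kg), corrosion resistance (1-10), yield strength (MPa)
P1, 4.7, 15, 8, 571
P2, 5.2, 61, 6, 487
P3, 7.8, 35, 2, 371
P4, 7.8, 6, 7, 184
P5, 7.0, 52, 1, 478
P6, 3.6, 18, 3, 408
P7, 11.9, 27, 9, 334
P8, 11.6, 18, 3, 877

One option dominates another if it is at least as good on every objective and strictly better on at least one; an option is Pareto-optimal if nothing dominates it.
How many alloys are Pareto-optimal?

P1: not dominated.
P2: dominated by P1 (density 4.7≤5.2, cost 15≤61, corrosion resistance 8≥6, yield strength 571≥487).
P3: dominated by P1 (density 4.7≤7.8, cost 15≤35, corrosion resistance 8≥2, yield strength 571≥371).
P4: not dominated (best cost).
P5: dominated by P1 (density 4.7≤7.0, cost 15≤52, corrosion resistance 8≥1, yield strength 571≥478).
P6: not dominated (best density).
P7: not dominated (best corrosion resistance).
P8: not dominated (best yield strength).
Pareto-optimal: P1, P4, P6, P7, P8 → 5.

5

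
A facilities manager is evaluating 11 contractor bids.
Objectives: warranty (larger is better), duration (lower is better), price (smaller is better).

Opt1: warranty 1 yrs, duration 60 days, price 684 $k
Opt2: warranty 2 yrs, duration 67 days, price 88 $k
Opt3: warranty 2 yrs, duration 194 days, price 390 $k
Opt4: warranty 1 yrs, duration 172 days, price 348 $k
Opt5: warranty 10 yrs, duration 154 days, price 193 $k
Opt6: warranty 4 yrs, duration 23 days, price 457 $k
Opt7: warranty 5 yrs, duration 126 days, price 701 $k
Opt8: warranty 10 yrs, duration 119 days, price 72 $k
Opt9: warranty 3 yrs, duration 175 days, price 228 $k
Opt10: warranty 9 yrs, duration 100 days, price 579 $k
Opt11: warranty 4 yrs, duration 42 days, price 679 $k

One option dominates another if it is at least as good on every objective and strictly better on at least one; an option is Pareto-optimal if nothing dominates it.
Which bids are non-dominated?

Opt2, Opt6, Opt8, Opt10

Opt1: dominated by Opt6 (warranty 4≥1, duration 23≤60, price 457≤684).
Opt2: not dominated.
Opt3: dominated by Opt2 (warranty 2≥2, duration 67≤194, price 88≤390).
Opt4: dominated by Opt2 (warranty 2≥1, duration 67≤172, price 88≤348).
Opt5: dominated by Opt8 (warranty 10≥10, duration 119≤154, price 72≤193).
Opt6: not dominated (best duration).
Opt7: dominated by Opt8 (warranty 10≥5, duration 119≤126, price 72≤701).
Opt8: not dominated (best price).
Opt9: dominated by Opt5 (warranty 10≥3, duration 154≤175, price 193≤228).
Opt10: not dominated.
Opt11: dominated by Opt6 (warranty 4≥4, duration 23≤42, price 457≤679).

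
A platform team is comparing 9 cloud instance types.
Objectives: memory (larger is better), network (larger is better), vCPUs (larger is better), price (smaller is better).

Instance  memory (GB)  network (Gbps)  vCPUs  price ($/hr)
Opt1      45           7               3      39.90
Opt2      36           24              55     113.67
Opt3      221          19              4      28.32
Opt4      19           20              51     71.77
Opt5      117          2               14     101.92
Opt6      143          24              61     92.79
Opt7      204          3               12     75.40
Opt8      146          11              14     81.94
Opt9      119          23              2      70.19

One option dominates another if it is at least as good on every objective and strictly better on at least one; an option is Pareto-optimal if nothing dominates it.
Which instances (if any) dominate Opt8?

none

Opt1: worse on memory (45 vs 146).
Opt2: worse on memory (36 vs 146).
Opt3: worse on vCPUs (4 vs 14).
Opt4: worse on memory (19 vs 146).
Opt5: worse on memory (117 vs 146).
Opt6: worse on memory (143 vs 146).
Opt7: worse on network (3 vs 11).
Opt9: worse on memory (119 vs 146).
No option dominates Opt8.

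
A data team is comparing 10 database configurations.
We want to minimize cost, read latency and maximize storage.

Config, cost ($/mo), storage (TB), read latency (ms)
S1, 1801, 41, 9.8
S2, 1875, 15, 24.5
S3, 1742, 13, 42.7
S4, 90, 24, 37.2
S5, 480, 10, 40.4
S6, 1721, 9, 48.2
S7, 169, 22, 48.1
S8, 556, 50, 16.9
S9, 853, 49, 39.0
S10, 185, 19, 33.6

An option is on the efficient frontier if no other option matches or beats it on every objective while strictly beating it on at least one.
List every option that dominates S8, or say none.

none

S1: worse on cost (1801 vs 556).
S2: worse on cost (1875 vs 556).
S3: worse on cost (1742 vs 556).
S4: worse on storage (24 vs 50).
S5: worse on storage (10 vs 50).
S6: worse on cost (1721 vs 556).
S7: worse on storage (22 vs 50).
S9: worse on cost (853 vs 556).
S10: worse on storage (19 vs 50).
No option dominates S8.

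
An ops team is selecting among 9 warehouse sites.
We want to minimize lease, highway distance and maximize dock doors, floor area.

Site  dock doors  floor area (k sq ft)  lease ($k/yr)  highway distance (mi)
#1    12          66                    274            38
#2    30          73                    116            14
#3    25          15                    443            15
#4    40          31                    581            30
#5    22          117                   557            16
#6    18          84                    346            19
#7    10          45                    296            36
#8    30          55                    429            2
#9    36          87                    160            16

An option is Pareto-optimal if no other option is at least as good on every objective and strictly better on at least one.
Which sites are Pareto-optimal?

#2, #4, #5, #8, #9

#1: dominated by #2 (dock doors 30≥12, floor area 73≥66, lease 116≤274, highway distance 14≤38).
#2: not dominated (best lease).
#3: dominated by #2 (dock doors 30≥25, floor area 73≥15, lease 116≤443, highway distance 14≤15).
#4: not dominated (best dock doors).
#5: not dominated (best floor area).
#6: dominated by #9 (dock doors 36≥18, floor area 87≥84, lease 160≤346, highway distance 16≤19).
#7: dominated by #2 (dock doors 30≥10, floor area 73≥45, lease 116≤296, highway distance 14≤36).
#8: not dominated (best highway distance).
#9: not dominated.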